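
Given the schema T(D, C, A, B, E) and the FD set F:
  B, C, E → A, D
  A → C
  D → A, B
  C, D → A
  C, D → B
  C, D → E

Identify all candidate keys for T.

{A, B, E}, {B, C, E}, {D}

{D} is a candidate key since {D}⁺ = {A, B, C, D, E} covers every attribute.
{A, B, E} is a candidate key since {A, B, E}⁺ = {A, B, C, D, E} covers every attribute.
{B, C, E} is a candidate key since {B, C, E}⁺ = {A, B, C, D, E} covers every attribute.
Any other superkey properly contains one of these, so there are no further candidate keys.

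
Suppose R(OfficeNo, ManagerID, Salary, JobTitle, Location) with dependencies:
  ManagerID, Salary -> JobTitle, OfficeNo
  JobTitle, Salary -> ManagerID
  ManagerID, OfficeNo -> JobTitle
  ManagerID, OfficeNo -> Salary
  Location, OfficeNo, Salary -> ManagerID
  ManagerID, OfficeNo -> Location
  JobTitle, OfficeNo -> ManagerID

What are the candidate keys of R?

{JobTitle, OfficeNo}⁺ = {JobTitle, Location, ManagerID, OfficeNo, Salary}, which is every attribute, so {JobTitle, OfficeNo} is a candidate key.
{JobTitle, Salary}⁺ = {JobTitle, Location, ManagerID, OfficeNo, Salary}, which is every attribute, so {JobTitle, Salary} is a candidate key.
{ManagerID, OfficeNo}⁺ = {JobTitle, Location, ManagerID, OfficeNo, Salary}, which is every attribute, so {ManagerID, OfficeNo} is a candidate key.
{ManagerID, Salary}⁺ = {JobTitle, Location, ManagerID, OfficeNo, Salary}, which is every attribute, so {ManagerID, Salary} is a candidate key.
{Location, OfficeNo, Salary}⁺ = {JobTitle, Location, ManagerID, OfficeNo, Salary}, which is every attribute, so {Location, OfficeNo, Salary} is a candidate key.
No proper subset of any of these is a key, and no other minimal superkey exists.

{JobTitle, OfficeNo}, {JobTitle, Salary}, {Location, OfficeNo, Salary}, {ManagerID, OfficeNo}, {ManagerID, Salary}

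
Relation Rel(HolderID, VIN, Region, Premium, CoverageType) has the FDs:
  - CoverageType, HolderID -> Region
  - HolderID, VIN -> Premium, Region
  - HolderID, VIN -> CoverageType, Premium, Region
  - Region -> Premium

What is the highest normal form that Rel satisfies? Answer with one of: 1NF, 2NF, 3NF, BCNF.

2NF

Candidate key: {HolderID, VIN}. Prime attributes: {HolderID, VIN}.
For CoverageType, HolderID -> Region we have {CoverageType, HolderID}⁺ = {CoverageType, HolderID, Premium, Region}; {CoverageType, HolderID} is not a superkey, so BCNF fails.
CoverageType, HolderID -> Region has non-prime {Region} on the right and a non-superkey on the left, so 3NF fails.
No non-prime attribute depends on a proper subset of any candidate key, so 2NF holds.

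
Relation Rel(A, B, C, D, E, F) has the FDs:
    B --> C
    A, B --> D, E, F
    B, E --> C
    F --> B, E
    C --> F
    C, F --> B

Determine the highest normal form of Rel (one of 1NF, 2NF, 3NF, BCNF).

Candidate keys: {A, B}, {A, C}, {A, F}. Prime attributes: {A, B, C, F}.
B --> C breaks BCNF: {B}⁺ = {B, C, E, F}, so {B} is not a superkey.
F --> B, E determines the non-prime attribute {E} from a non-superkey — 3NF is violated.
Since {B} ⊂ {A, B} and {B}⁺ ⊇ {E} with {E} non-prime, there is a partial dependency; 2NF fails.

1NF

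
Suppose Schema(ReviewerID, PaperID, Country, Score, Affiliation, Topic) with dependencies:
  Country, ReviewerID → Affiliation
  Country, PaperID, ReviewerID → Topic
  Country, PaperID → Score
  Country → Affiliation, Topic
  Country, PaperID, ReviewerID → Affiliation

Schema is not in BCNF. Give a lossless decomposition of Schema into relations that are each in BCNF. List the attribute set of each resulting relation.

Candidate key of the original relation: {Country, PaperID, ReviewerID}.
Within {Affiliation, Country, PaperID, ReviewerID, Score, Topic}: {Country, ReviewerID}⁺ ∩ {Affiliation, Country, PaperID, ReviewerID, Score, Topic} = {Affiliation, Country, ReviewerID, Topic}, not the whole set, so Country, ReviewerID → Affiliation, Topic violates BCNF; decompose into {Affiliation, Country, ReviewerID, Topic} and {Country, PaperID, ReviewerID, Score}.
Within {Affiliation, Country, ReviewerID, Topic}: {Country}⁺ ∩ {Affiliation, Country, ReviewerID, Topic} = {Affiliation, Country, Topic}, not the whole set, so Country → Affiliation, Topic violates BCNF; decompose into {Affiliation, Country, Topic} and {Country, ReviewerID}.
{Affiliation, Country, Topic} is in BCNF.
{Country, ReviewerID} is in BCNF.
Within {Country, PaperID, ReviewerID, Score}: {Country, PaperID}⁺ ∩ {Country, PaperID, ReviewerID, Score} = {Country, PaperID, Score}, not the whole set, so Country, PaperID → Score violates BCNF; decompose into {Country, PaperID, Score} and {Country, PaperID, ReviewerID}.
{Country, PaperID, Score} is in BCNF.
{Country, PaperID, ReviewerID} is in BCNF.

{Affiliation, Country, Topic}; {Country, PaperID, ReviewerID}; {Country, PaperID, Score}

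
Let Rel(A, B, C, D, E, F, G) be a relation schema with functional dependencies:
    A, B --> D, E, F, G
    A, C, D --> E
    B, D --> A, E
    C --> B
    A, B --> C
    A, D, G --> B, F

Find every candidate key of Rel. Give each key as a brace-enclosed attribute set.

{A, B}, {A, C}, {A, D, G}, {B, D}, {C, D}

{A, B}⁺ = {A, B, C, D, E, F, G} — all of the relation — so {A, B} is a candidate key.
{A, C}⁺ = {A, B, C, D, E, F, G} — all of the relation — so {A, C} is a candidate key.
{B, D}⁺ = {A, B, C, D, E, F, G} — all of the relation — so {B, D} is a candidate key.
{C, D}⁺ = {A, B, C, D, E, F, G} — all of the relation — so {C, D} is a candidate key.
{A, D, G}⁺ = {A, B, C, D, E, F, G} — all of the relation — so {A, D, G} is a candidate key.
No proper subset of any of these is a key, and no other minimal superkey exists.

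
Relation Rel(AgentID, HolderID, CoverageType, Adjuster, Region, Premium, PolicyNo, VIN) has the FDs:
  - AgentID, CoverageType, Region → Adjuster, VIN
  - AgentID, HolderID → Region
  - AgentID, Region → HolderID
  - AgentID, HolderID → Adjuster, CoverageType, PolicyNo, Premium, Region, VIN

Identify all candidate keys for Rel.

No FD produces {AgentID}, so it must be in every candidate key.
Closure of {AgentID, HolderID} is {Adjuster, AgentID, CoverageType, HolderID, PolicyNo, Premium, Region, VIN}, the whole schema; {AgentID, HolderID} is a candidate key.
Closure of {AgentID, Region} is {Adjuster, AgentID, CoverageType, HolderID, PolicyNo, Premium, Region, VIN}, the whole schema; {AgentID, Region} is a candidate key.
No proper subset of any of these is a key, and no other minimal superkey exists.

{AgentID, HolderID}, {AgentID, Region}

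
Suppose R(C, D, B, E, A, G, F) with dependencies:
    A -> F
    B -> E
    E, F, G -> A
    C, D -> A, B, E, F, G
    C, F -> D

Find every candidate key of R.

{A, C}, {C, D}, {C, F}

Attributes never on any right-hand side: {C} — every candidate key must contain it.
Closure of {A, C} is {A, B, C, D, E, F, G}, the whole schema; {A, C} is a candidate key.
Closure of {C, D} is {A, B, C, D, E, F, G}, the whole schema; {C, D} is a candidate key.
Closure of {C, F} is {A, B, C, D, E, F, G}, the whole schema; {C, F} is a candidate key.
No proper subset of any of these is a key, and no other minimal superkey exists.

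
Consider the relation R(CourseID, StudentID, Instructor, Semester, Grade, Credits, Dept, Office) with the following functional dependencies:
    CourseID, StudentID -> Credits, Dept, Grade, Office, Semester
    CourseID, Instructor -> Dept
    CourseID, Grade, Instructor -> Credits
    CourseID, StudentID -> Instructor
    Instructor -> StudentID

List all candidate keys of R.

{CourseID, Instructor}, {CourseID, StudentID}

{CourseID} never appears on the right of any FD, so every key must include it.
{CourseID, Instructor} is a candidate key since {CourseID, Instructor}⁺ = {CourseID, Credits, Dept, Grade, Instructor, Office, Semester, StudentID} covers every attribute.
{CourseID, StudentID} is a candidate key since {CourseID, StudentID}⁺ = {CourseID, Credits, Dept, Grade, Instructor, Office, Semester, StudentID} covers every attribute.
Any other superkey properly contains one of these, so there are no further candidate keys.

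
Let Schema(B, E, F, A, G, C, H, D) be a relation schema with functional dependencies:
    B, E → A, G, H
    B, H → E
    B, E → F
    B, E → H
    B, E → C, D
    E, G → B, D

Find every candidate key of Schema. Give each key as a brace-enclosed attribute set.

{B, E}, {B, H}, {E, G}

{B, E}⁺ = {A, B, C, D, E, F, G, H}, which is every attribute, so {B, E} is a candidate key.
{B, H}⁺ = {A, B, C, D, E, F, G, H}, which is every attribute, so {B, H} is a candidate key.
{E, G}⁺ = {A, B, C, D, E, F, G, H}, which is every attribute, so {E, G} is a candidate key.
No proper subset of any of these is a key, and no other minimal superkey exists.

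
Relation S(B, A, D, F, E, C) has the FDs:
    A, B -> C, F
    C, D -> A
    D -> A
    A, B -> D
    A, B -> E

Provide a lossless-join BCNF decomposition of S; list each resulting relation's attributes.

Candidate keys of the original relation: {A, B}, {B, D}.
{A, B, C, D, E, F}: {C, D} determines {A, C, D} here but is not a superkey — split on C, D -> A, giving {A, C, D} and {B, C, D, E, F}.
{A, C, D}: {D} determines {A, D} here but is not a superkey — split on D -> A, giving {A, D} and {C, D}.
{A, D} is in BCNF.
{C, D} is in BCNF.
{B, C, D, E, F} is in BCNF.

{A, D}; {B, C, D, E, F}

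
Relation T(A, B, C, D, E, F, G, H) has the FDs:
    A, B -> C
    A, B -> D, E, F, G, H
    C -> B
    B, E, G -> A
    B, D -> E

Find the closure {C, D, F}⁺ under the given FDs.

Start with {C, D, F}.
C -> B applies; add {B} → now {B, C, D, F}.
B, D -> E applies; add {E} → now {B, C, D, E, F}.
No further FD applies.

{B, C, D, E, F}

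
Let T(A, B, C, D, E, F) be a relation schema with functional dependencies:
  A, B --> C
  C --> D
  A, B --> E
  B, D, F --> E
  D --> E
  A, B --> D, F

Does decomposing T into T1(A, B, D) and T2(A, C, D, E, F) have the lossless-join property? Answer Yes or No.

Common attributes: {A, D}; their closure is {A, D, E}.
The closure covers neither T1 nor T2 entirely; the join is not lossless.

No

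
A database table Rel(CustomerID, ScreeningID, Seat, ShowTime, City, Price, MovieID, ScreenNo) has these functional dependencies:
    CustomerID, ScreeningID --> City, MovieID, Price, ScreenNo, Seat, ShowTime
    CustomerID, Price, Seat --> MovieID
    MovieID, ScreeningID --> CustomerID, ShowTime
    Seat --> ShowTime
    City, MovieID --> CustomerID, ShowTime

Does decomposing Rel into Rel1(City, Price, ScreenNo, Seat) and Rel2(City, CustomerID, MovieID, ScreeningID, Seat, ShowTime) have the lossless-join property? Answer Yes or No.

The shared attributes are {City, Seat} and {City, Seat}⁺ = {City, Seat, ShowTime}.
The closure covers neither Rel1 nor Rel2 entirely; the join is not lossless.

No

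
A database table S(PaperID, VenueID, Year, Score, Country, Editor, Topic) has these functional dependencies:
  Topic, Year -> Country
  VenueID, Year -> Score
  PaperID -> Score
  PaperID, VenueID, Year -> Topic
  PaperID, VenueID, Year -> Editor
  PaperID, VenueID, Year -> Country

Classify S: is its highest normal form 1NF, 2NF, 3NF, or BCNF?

1NF

Candidate key: {PaperID, VenueID, Year}. Prime attributes: {PaperID, VenueID, Year}.
Topic, Year -> Country breaks BCNF: {Topic, Year}⁺ = {Country, Topic, Year}, so {Topic, Year} is not a superkey.
Topic, Year -> Country determines the non-prime attribute {Country} from a non-superkey — 3NF is violated.
Since {PaperID} ⊂ {PaperID, VenueID, Year} and {PaperID}⁺ ⊇ {Score} with {Score} non-prime, there is a partial dependency; 2NF fails.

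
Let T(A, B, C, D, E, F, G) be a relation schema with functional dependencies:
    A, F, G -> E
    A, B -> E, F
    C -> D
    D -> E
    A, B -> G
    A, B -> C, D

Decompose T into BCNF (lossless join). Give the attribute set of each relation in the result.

Candidate key of the original relation: {A, B}.
Within {A, B, C, D, E, F, G}: {A, F, G}⁺ ∩ {A, B, C, D, E, F, G} = {A, E, F, G}, not the whole set, so A, F, G -> E violates BCNF; decompose into {A, E, F, G} and {A, B, C, D, F, G}.
{A, E, F, G}: every determinant is a superkey — BCNF.
Within {A, B, C, D, F, G}: {C}⁺ ∩ {A, B, C, D, F, G} = {C, D}, not the whole set, so C -> D violates BCNF; decompose into {C, D} and {A, B, C, F, G}.
{C, D}: every determinant is a superkey — BCNF.
{A, B, C, F, G}: every determinant is a superkey — BCNF.

{A, B, C, F, G}; {A, E, F, G}; {C, D}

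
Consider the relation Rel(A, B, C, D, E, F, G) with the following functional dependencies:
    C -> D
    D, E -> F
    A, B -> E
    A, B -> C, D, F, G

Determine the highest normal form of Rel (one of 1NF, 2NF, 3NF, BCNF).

Candidate key: {A, B}. Prime attributes: {A, B}.
C -> D breaks BCNF: {C}⁺ = {C, D}, so {C} is not a superkey.
Because {D} is non-prime and the left side of C -> D is not a superkey, the relation is not in 3NF.
Checking every proper subset of each key, none determines a non-prime attribute — 2NF is satisfied.

2NF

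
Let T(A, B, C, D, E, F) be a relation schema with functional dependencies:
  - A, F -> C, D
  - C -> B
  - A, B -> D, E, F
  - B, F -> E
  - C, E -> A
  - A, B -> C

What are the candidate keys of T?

{A, B} is a candidate key since {A, B}⁺ = {A, B, C, D, E, F} covers every attribute.
{A, C} is a candidate key since {A, C}⁺ = {A, B, C, D, E, F} covers every attribute.
{A, F} is a candidate key since {A, F}⁺ = {A, B, C, D, E, F} covers every attribute.
{C, E} is a candidate key since {C, E}⁺ = {A, B, C, D, E, F} covers every attribute.
{C, F} is a candidate key since {C, F}⁺ = {A, B, C, D, E, F} covers every attribute.
No proper subset of any of these is a key, and no other minimal superkey exists.

{A, B}, {A, C}, {A, F}, {C, E}, {C, F}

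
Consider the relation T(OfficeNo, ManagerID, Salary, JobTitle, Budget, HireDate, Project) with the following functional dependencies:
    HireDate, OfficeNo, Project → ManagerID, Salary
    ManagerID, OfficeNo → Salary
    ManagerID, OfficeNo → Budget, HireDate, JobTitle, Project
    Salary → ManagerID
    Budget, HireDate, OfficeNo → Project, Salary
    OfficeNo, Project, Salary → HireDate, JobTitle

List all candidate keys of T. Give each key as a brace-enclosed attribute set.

{Budget, HireDate, OfficeNo}, {HireDate, OfficeNo, Project}, {ManagerID, OfficeNo}, {OfficeNo, Salary}

Attributes never on any right-hand side: {OfficeNo} — every candidate key must contain it.
{ManagerID, OfficeNo}⁺ = {Budget, HireDate, JobTitle, ManagerID, OfficeNo, Project, Salary}, which is every attribute, so {ManagerID, OfficeNo} is a candidate key.
{OfficeNo, Salary}⁺ = {Budget, HireDate, JobTitle, ManagerID, OfficeNo, Project, Salary}, which is every attribute, so {OfficeNo, Salary} is a candidate key.
{Budget, HireDate, OfficeNo}⁺ = {Budget, HireDate, JobTitle, ManagerID, OfficeNo, Project, Salary}, which is every attribute, so {Budget, HireDate, OfficeNo} is a candidate key.
{HireDate, OfficeNo, Project}⁺ = {Budget, HireDate, JobTitle, ManagerID, OfficeNo, Project, Salary}, which is every attribute, so {HireDate, OfficeNo, Project} is a candidate key.
No proper subset of any of these is a key, and no other minimal superkey exists.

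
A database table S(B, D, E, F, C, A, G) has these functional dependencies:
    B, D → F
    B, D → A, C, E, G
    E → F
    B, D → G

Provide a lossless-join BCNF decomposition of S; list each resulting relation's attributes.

Candidate key of the original relation: {B, D}.
Within {A, B, C, D, E, F, G}: {E}⁺ ∩ {A, B, C, D, E, F, G} = {E, F}, not the whole set, so E → F violates BCNF; decompose into {E, F} and {A, B, C, D, E, G}.
{E, F} is in BCNF.
{A, B, C, D, E, G} is in BCNF.

{A, B, C, D, E, G}; {E, F}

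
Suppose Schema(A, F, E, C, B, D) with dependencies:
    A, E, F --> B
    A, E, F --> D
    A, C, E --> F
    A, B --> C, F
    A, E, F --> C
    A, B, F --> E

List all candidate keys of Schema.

Attributes never on any right-hand side: {A} — every candidate key must contain it.
{A, B}⁺ = {A, B, C, D, E, F}, which is every attribute, so {A, B} is a candidate key.
{A, C, E}⁺ = {A, B, C, D, E, F}, which is every attribute, so {A, C, E} is a candidate key.
{A, E, F}⁺ = {A, B, C, D, E, F}, which is every attribute, so {A, E, F} is a candidate key.
Any other superkey properly contains one of these, so there are no further candidate keys.

{A, B}, {A, C, E}, {A, E, F}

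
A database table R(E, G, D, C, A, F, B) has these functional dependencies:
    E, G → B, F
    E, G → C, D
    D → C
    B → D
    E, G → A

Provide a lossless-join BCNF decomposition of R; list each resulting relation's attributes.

{A, B, E, F, G}; {B, D}; {C, D}

Candidate key of the original relation: {E, G}.
{A, B, C, D, E, F, G}: {D} determines {C, D} here but is not a superkey — split on D → C, giving {C, D} and {A, B, D, E, F, G}.
{C, D} has no BCNF violation.
{A, B, D, E, F, G}: {B} determines {B, D} here but is not a superkey — split on B → D, giving {B, D} and {A, B, E, F, G}.
{B, D} has no BCNF violation.
{A, B, E, F, G} has no BCNF violation.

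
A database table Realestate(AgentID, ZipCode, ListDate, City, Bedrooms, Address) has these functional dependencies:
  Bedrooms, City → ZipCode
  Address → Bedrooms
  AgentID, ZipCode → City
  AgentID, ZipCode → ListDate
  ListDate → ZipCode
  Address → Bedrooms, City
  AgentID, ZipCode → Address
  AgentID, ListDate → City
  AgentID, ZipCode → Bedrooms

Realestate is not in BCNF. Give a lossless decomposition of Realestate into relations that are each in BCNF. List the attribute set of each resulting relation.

{Address, AgentID, ListDate}; {Address, Bedrooms, City}; {Bedrooms, City, ZipCode}

Candidate keys of the original relation: {Address, AgentID}, {AgentID, Bedrooms, City}, {AgentID, ListDate}, {AgentID, ZipCode}.
{Address, AgentID, Bedrooms, City, ListDate, ZipCode}: {Bedrooms, City} determines {Bedrooms, City, ZipCode} here but is not a superkey — split on Bedrooms, City → ZipCode, giving {Bedrooms, City, ZipCode} and {Address, AgentID, Bedrooms, City, ListDate}.
{Bedrooms, City, ZipCode} has no BCNF violation.
{Address, AgentID, Bedrooms, City, ListDate}: {Address} determines {Address, Bedrooms, City} here but is not a superkey — split on Address → Bedrooms, City, giving {Address, Bedrooms, City} and {Address, AgentID, ListDate}.
{Address, Bedrooms, City} has no BCNF violation.
{Address, AgentID, ListDate} has no BCNF violation.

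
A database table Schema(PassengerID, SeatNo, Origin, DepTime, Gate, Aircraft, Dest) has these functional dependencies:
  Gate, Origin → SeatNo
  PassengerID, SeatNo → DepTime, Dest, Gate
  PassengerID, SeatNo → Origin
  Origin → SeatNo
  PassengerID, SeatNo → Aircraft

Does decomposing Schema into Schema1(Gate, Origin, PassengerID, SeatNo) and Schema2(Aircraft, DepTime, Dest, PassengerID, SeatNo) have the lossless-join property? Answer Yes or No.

Yes

Common attributes: {PassengerID, SeatNo}; their closure is {Aircraft, DepTime, Dest, Gate, Origin, PassengerID, SeatNo}.
Schema1 is contained in that closure, so Schema1 ∩ Schema2 → Schema1 holds and the join is lossless.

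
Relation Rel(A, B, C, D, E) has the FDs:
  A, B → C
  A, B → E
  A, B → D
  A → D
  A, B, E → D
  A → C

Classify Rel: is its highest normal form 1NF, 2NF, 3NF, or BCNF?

1NF

Candidate key: {A, B}. Prime attributes: {A, B}.
A → D breaks BCNF: {A}⁺ = {A, C, D}, so {A} is not a superkey.
A → D determines the non-prime attribute {D} from a non-superkey — 3NF is violated.
{A} is a proper subset of the key {A, B}, and {A}⁺ contains the non-prime attributes {C, D} — a partial dependency, so 2NF is violated.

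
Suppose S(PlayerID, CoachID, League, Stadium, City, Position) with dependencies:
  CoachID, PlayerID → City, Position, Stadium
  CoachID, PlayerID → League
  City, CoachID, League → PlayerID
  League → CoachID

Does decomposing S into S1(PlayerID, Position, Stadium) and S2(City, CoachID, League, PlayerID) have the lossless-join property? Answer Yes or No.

No

The shared attributes are {PlayerID} and {PlayerID}⁺ = {PlayerID}.
S1 ⊄ {PlayerID} and S2 ⊄ {PlayerID}, so the split is lossy.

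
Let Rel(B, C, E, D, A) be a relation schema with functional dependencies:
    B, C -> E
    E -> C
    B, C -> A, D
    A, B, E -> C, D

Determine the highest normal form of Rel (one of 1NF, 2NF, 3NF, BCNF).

3NF

Candidate keys: {B, C}, {B, E}. Prime attributes: {B, C, E}.
E -> C: {E}⁺ = {C, E}, which is not all of the attributes, so the left side is not a superkey — BCNF is violated.
Its right-hand attributes {C} are all prime, as are those of every other non-superkey FD — the relation is in 3NF.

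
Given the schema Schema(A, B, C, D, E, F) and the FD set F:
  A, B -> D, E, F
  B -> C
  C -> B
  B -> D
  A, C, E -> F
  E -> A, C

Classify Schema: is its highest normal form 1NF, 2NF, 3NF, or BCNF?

1NF

Candidate keys: {A, B}, {A, C}, {E}. Prime attributes: {A, B, C, E}.
B -> C breaks BCNF: {B}⁺ = {B, C, D}, so {B} is not a superkey.
Because {D} is non-prime and the left side of B -> D is not a superkey, the relation is not in 3NF.
{B} is a proper subset of the key {A, B}, and {B}⁺ contains the non-prime attribute {D} — a partial dependency, so 2NF is violated.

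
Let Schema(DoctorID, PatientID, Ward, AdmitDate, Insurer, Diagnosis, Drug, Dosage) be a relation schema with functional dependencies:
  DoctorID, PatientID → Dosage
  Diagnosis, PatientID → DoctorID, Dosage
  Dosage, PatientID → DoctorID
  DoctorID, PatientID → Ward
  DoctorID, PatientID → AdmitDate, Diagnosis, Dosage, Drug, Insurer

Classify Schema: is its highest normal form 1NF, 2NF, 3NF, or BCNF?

BCNF

Candidate keys: {Diagnosis, PatientID}, {DoctorID, PatientID}, {Dosage, PatientID}. Prime attributes: {Diagnosis, DoctorID, Dosage, PatientID}.
Each dependency's left side is a superkey — BCNF holds.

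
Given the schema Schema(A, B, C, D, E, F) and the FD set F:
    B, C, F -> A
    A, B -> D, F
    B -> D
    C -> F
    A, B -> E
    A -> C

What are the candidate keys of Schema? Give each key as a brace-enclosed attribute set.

{A, B}, {B, C}

Attributes never on any right-hand side: {B} — every candidate key must contain it.
Closure of {A, B} is {A, B, C, D, E, F}, the whole schema; {A, B} is a candidate key.
Closure of {B, C} is {A, B, C, D, E, F}, the whole schema; {B, C} is a candidate key.
Any other superkey properly contains one of these, so there are no further candidate keys.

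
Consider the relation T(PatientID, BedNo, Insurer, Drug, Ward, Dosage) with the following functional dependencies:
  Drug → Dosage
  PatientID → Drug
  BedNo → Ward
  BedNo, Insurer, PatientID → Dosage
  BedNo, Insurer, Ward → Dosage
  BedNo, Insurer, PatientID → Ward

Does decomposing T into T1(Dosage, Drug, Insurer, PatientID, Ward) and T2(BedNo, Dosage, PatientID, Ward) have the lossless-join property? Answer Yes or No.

No

T1 ∩ T2 = {Dosage, PatientID, Ward}; its closure under F is {Dosage, Drug, PatientID, Ward}.
Neither T1 nor T2 is contained in that closure, so the decomposition is lossy.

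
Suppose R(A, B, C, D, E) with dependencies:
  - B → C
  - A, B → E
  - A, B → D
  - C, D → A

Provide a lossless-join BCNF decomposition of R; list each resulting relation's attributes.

{A, B, D, E}; {B, C}

Candidate keys of the original relation: {A, B}, {B, D}.
{A, B, C, D, E}: {B} determines {B, C} here but is not a superkey — split on B → C, giving {B, C} and {A, B, D, E}.
{B, C}: every determinant is a superkey — BCNF.
{A, B, D, E}: every determinant is a superkey — BCNF.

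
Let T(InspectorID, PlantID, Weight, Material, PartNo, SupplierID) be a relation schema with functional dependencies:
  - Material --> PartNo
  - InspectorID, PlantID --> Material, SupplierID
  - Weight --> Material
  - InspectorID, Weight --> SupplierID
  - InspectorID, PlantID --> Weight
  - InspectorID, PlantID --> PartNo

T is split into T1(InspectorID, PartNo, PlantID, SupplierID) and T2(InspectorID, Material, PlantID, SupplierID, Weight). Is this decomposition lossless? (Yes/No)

Yes

T1 ∩ T2 = {InspectorID, PlantID, SupplierID}; its closure under F is {InspectorID, Material, PartNo, PlantID, SupplierID, Weight}.
Since T1 ⊆ {InspectorID, Material, PartNo, PlantID, SupplierID, Weight}, the intersection is a superkey of T1; the decomposition is lossless.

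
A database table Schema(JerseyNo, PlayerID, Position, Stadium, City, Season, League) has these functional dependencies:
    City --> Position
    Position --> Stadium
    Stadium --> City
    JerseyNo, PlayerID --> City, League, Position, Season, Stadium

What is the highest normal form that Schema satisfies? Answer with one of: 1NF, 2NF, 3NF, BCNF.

Candidate key: {JerseyNo, PlayerID}. Prime attributes: {JerseyNo, PlayerID}.
City --> Position breaks BCNF: {City}⁺ = {City, Position, Stadium}, so {City} is not a superkey.
Because {Position} is non-prime and the left side of City --> Position is not a superkey, the relation is not in 3NF.
No proper subset of a key has a non-prime attribute in its closure, so there is no partial dependency; 2NF holds.

2NF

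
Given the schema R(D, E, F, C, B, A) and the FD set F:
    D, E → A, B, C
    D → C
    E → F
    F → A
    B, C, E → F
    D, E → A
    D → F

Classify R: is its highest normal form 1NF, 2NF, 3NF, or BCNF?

Candidate key: {D, E}. Prime attributes: {D, E}.
D → C: {D}⁺ = {A, C, D, F}, which is not all of the attributes, so the left side is not a superkey — BCNF is violated.
D → C determines the non-prime attribute {C} from a non-superkey — 3NF is violated.
{D} is a proper subset of the key {D, E}, and {D}⁺ contains the non-prime attributes {A, C, F} — a partial dependency, so 2NF is violated.

1NF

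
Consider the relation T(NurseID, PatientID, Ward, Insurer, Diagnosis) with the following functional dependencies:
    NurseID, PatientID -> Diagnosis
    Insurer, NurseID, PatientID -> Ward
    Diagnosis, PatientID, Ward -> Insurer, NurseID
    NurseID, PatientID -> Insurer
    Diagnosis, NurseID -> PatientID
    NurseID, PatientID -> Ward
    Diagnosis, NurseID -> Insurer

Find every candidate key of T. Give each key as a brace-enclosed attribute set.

{Diagnosis, NurseID}, {Diagnosis, PatientID, Ward}, {NurseID, PatientID}

Closure of {Diagnosis, NurseID} is {Diagnosis, Insurer, NurseID, PatientID, Ward}, the whole schema; {Diagnosis, NurseID} is a candidate key.
Closure of {NurseID, PatientID} is {Diagnosis, Insurer, NurseID, PatientID, Ward}, the whole schema; {NurseID, PatientID} is a candidate key.
Closure of {Diagnosis, PatientID, Ward} is {Diagnosis, Insurer, NurseID, PatientID, Ward}, the whole schema; {Diagnosis, PatientID, Ward} is a candidate key.
Any other superkey properly contains one of these, so there are no further candidate keys.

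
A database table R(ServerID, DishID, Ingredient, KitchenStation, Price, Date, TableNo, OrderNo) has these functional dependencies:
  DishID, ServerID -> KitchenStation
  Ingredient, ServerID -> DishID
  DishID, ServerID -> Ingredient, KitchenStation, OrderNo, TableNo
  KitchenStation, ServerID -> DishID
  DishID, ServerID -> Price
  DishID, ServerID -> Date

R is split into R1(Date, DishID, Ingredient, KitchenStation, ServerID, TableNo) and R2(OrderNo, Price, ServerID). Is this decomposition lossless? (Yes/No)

No

The shared attributes are {ServerID} and {ServerID}⁺ = {ServerID}.
The closure covers neither R1 nor R2 entirely; the join is not lossless.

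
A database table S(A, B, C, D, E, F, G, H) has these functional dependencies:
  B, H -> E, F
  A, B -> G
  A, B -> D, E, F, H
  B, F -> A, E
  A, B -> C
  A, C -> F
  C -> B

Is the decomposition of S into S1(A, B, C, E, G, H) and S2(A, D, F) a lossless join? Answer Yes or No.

No

S1 ∩ S2 = {A}; its closure under F is {A}.
Neither S1 nor S2 is contained in that closure, so the decomposition is lossy.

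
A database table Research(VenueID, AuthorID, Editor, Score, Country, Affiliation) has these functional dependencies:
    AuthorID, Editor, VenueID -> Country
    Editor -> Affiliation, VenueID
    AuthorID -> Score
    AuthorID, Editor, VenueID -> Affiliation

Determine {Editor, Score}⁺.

{Affiliation, Editor, Score, VenueID}

Start with {Editor, Score}.
Editor -> Affiliation, VenueID applies; add {Affiliation, VenueID} → now {Affiliation, Editor, Score, VenueID}.
No further FD applies.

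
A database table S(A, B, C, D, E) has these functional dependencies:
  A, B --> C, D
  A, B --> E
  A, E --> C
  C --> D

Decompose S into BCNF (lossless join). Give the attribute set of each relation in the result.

Candidate key of the original relation: {A, B}.
{A, B, C, D, E}: {A, E} determines {A, C, D, E} here but is not a superkey — split on A, E --> C, D, giving {A, C, D, E} and {A, B, E}.
{A, C, D, E}: {C} determines {C, D} here but is not a superkey — split on C --> D, giving {C, D} and {A, C, E}.
{C, D} has no BCNF violation.
{A, C, E} has no BCNF violation.
{A, B, E} has no BCNF violation.

{A, B, E}; {A, C, E}; {C, D}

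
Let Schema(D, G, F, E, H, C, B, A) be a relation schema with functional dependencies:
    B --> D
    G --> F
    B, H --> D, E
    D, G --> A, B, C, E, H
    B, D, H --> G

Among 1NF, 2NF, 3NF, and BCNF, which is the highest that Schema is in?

1NF

Candidate keys: {B, G}, {B, H}, {D, G}. Prime attributes: {B, D, G, H}.
B --> D breaks BCNF: {B}⁺ = {B, D}, so {B} is not a superkey.
Because {F} is non-prime and the left side of G --> F is not a superkey, the relation is not in 3NF.
Since {G} ⊂ {B, G} and {G}⁺ ⊇ {F} with {F} non-prime, there is a partial dependency; 2NF fails.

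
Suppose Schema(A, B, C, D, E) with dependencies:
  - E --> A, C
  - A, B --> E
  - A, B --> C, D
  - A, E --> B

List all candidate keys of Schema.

{A, B}, {E}

{E}⁺ = {A, B, C, D, E}, which is every attribute, so {E} is a candidate key.
{A, B}⁺ = {A, B, C, D, E}, which is every attribute, so {A, B} is a candidate key.
Any other superkey properly contains one of these, so there are no further candidate keys.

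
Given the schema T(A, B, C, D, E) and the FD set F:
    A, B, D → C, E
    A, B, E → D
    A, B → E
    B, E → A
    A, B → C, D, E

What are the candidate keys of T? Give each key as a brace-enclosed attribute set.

No FD produces {B}, so it must be in every candidate key.
Closure of {A, B} is {A, B, C, D, E}, the whole schema; {A, B} is a candidate key.
Closure of {B, E} is {A, B, C, D, E}, the whole schema; {B, E} is a candidate key.
No proper subset of any of these is a key, and no other minimal superkey exists.

{A, B}, {B, E}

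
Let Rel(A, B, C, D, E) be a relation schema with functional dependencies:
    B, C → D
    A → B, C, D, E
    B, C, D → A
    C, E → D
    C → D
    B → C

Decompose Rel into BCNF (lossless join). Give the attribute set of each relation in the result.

Candidate keys of the original relation: {A}, {B}.
{A, B, C, D, E}: {C, E} determines {C, D, E} here but is not a superkey — split on C, E → D, giving {C, D, E} and {A, B, C, E}.
{C, D, E}: {C} determines {C, D} here but is not a superkey — split on C → D, giving {C, D} and {C, E}.
{C, D} is in BCNF.
{C, E} is in BCNF.
{A, B, C, E} is in BCNF.

{A, B, C, E}; {C, D}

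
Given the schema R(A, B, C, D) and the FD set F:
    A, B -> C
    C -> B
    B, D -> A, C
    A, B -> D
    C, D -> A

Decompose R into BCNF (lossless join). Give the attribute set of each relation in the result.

Candidate keys of the original relation: {A, B}, {A, C}, {B, D}, {C, D}.
In {A, B, C, D}, {C} is not a superkey ({C}⁺ restricted to this set is {B, C}), so split on C -> B into {B, C} and {A, C, D}.
{B, C} is in BCNF.
{A, C, D} is in BCNF.

{A, C, D}; {B, C}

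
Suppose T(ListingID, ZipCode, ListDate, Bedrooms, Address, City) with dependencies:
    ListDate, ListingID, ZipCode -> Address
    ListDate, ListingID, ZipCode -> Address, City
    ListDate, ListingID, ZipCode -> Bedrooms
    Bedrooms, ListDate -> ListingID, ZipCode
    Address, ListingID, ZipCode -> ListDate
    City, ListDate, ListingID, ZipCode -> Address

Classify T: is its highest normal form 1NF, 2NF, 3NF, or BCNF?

BCNF

Candidate keys: {Address, ListingID, ZipCode}, {Bedrooms, ListDate}, {ListDate, ListingID, ZipCode}. Prime attributes: {Address, Bedrooms, ListDate, ListingID, ZipCode}.
Each dependency's left side is a superkey — BCNF holds.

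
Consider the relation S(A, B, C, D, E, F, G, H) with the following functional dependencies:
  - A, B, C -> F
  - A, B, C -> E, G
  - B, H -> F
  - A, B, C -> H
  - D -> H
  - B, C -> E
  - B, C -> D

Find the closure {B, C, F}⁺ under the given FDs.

Start with {B, C, F}.
B, C -> E applies; add {E} → now {B, C, E, F}.
B, C -> D applies; add {D} → now {B, C, D, E, F}.
D -> H applies; add {H} → now {B, C, D, E, F, H}.
No further FD applies.

{B, C, D, E, F, H}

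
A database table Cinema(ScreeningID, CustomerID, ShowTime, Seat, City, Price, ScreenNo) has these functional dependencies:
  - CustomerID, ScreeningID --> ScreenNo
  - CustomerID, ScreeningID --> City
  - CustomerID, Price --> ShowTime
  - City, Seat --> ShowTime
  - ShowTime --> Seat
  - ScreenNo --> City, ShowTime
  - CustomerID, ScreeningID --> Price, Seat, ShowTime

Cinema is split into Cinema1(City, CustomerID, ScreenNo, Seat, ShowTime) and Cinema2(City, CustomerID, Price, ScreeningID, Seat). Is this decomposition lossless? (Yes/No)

Common attributes: {City, CustomerID, Seat}; their closure is {City, CustomerID, Seat, ShowTime}.
Cinema1 ⊄ {City, CustomerID, Seat, ShowTime} and Cinema2 ⊄ {City, CustomerID, Seat, ShowTime}, so the split is lossy.

No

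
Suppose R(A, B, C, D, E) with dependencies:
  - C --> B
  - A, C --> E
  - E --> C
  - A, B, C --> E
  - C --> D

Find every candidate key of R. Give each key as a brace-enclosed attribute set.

{A} never appears on the right of any FD, so every key must include it.
Closure of {A, C} is {A, B, C, D, E}, the whole schema; {A, C} is a candidate key.
Closure of {A, E} is {A, B, C, D, E}, the whole schema; {A, E} is a candidate key.
No proper subset of any of these is a key, and no other minimal superkey exists.

{A, C}, {A, E}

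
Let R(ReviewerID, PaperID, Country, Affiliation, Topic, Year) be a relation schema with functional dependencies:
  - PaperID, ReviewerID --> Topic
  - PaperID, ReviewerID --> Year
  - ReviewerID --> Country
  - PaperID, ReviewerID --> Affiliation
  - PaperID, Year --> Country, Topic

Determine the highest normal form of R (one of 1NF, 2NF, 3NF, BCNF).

1NF

Candidate key: {PaperID, ReviewerID}. Prime attributes: {PaperID, ReviewerID}.
ReviewerID --> Country: {ReviewerID}⁺ = {Country, ReviewerID}, which is not all of the attributes, so the left side is not a superkey — BCNF is violated.
ReviewerID --> Country determines the non-prime attribute {Country} from a non-superkey — 3NF is violated.
The proper key subset {ReviewerID} of {PaperID, ReviewerID} determines non-prime {Country}, so the relation is not even in 2NF.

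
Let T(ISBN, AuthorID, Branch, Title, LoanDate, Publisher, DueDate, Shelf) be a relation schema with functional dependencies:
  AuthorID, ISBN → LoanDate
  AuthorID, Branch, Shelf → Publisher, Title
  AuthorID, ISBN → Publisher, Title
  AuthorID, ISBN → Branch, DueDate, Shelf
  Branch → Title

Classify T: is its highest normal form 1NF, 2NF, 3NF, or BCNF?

2NF

Candidate key: {AuthorID, ISBN}. Prime attributes: {AuthorID, ISBN}.
AuthorID, Branch, Shelf → Publisher, Title: {AuthorID, Branch, Shelf}⁺ = {AuthorID, Branch, Publisher, Shelf, Title}, which is not all of the attributes, so the left side is not a superkey — BCNF is violated.
AuthorID, Branch, Shelf → Publisher, Title has non-prime {Publisher, Title} on the right and a non-superkey on the left, so 3NF fails.
Checking every proper subset of each key, none determines a non-prime attribute — 2NF is satisfied.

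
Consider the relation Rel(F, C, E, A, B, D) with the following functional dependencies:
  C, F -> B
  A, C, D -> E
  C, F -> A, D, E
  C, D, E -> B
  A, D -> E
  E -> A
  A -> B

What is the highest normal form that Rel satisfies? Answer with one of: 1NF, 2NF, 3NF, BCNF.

Candidate key: {C, F}. Prime attributes: {C, F}.
For A, C, D -> E we have {A, C, D}⁺ = {A, B, C, D, E}; {A, C, D} is not a superkey, so BCNF fails.
A, C, D -> E determines the non-prime attribute {E} from a non-superkey — 3NF is violated.
No non-prime attribute depends on a proper subset of any candidate key, so 2NF holds.

2NF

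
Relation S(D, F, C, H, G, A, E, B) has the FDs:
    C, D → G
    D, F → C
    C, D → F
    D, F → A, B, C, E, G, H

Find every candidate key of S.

{C, D}, {D, F}

No FD produces {D}, so it must be in every candidate key.
{C, D}⁺ = {A, B, C, D, E, F, G, H} — all of the relation — so {C, D} is a candidate key.
{D, F}⁺ = {A, B, C, D, E, F, G, H} — all of the relation — so {D, F} is a candidate key.
These are minimal and exhaustive — every other superkey contains one of them.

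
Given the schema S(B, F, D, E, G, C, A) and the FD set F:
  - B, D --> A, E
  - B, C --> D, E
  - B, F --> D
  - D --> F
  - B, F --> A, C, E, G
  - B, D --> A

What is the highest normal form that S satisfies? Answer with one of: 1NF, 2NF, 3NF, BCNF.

3NF

Candidate keys: {B, C}, {B, D}, {B, F}. Prime attributes: {B, C, D, F}.
For D --> F we have {D}⁺ = {D, F}; {D} is not a superkey, so BCNF fails.
Since {F} ⊆ prime attributes and every other non-superkey FD also has a prime right side, the schema is in 3NF.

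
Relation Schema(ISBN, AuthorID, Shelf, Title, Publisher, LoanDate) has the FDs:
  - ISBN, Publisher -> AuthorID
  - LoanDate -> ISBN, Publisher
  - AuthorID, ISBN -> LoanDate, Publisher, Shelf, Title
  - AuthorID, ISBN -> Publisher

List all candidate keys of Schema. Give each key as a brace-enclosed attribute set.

{AuthorID, ISBN}, {ISBN, Publisher}, {LoanDate}

{LoanDate} is a candidate key since {LoanDate}⁺ = {AuthorID, ISBN, LoanDate, Publisher, Shelf, Title} covers every attribute.
{AuthorID, ISBN} is a candidate key since {AuthorID, ISBN}⁺ = {AuthorID, ISBN, LoanDate, Publisher, Shelf, Title} covers every attribute.
{ISBN, Publisher} is a candidate key since {ISBN, Publisher}⁺ = {AuthorID, ISBN, LoanDate, Publisher, Shelf, Title} covers every attribute.
These are minimal and exhaustive — every other superkey contains one of them.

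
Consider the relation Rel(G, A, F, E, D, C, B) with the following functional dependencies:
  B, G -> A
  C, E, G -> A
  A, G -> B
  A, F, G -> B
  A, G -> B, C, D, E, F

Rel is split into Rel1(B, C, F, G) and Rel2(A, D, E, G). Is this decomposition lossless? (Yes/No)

The shared attributes are {G} and {G}⁺ = {G}.
Neither Rel1 nor Rel2 is contained in that closure, so the decomposition is lossy.

No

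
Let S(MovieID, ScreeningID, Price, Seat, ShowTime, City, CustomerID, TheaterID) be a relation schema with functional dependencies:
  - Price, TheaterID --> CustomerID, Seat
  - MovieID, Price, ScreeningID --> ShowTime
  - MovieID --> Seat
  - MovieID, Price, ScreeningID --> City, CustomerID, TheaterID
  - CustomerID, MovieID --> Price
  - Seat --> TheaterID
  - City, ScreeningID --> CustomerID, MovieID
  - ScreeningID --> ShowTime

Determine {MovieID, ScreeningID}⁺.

Start with {MovieID, ScreeningID}.
MovieID --> Seat applies; add {Seat} → now {MovieID, ScreeningID, Seat}.
Seat --> TheaterID applies; add {TheaterID} → now {MovieID, ScreeningID, Seat, TheaterID}.
ScreeningID --> ShowTime applies; add {ShowTime} → now {MovieID, ScreeningID, Seat, ShowTime, TheaterID}.
No further FD applies.

{MovieID, ScreeningID, Seat, ShowTime, TheaterID}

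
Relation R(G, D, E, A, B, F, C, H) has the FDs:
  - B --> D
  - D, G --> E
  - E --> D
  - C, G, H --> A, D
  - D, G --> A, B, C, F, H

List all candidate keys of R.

{B, G}, {C, G, H}, {D, G}, {E, G}

{G} never appears on the right of any FD, so every key must include it.
Closure of {B, G} is {A, B, C, D, E, F, G, H}, the whole schema; {B, G} is a candidate key.
Closure of {D, G} is {A, B, C, D, E, F, G, H}, the whole schema; {D, G} is a candidate key.
Closure of {E, G} is {A, B, C, D, E, F, G, H}, the whole schema; {E, G} is a candidate key.
Closure of {C, G, H} is {A, B, C, D, E, F, G, H}, the whole schema; {C, G, H} is a candidate key.
These are minimal and exhaustive — every other superkey contains one of them.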